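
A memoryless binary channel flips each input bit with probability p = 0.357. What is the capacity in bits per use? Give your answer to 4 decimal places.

0.0598 bits

Binary symmetric channel: C = 1 − h₂(ε) where h₂ is the binary entropy function.
h₂(0.357) = −0.357·log₂0.357 − 0.643·log₂0.643 = 0.9402.
C = 1 − 0.9402 = 0.0598 bits per channel use.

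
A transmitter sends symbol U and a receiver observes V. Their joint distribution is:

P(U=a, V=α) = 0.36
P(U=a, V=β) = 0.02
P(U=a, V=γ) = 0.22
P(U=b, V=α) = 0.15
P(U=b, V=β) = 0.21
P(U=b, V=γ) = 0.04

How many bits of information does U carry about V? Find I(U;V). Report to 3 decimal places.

Marginals: p(U) = (0.6000, 0.4000), p(V) = (0.5100, 0.2300, 0.2600).
I(U;V) = Σ p(x,y)·log₂[p(x,y)/(p(x)p(y))].
  (a,α): 0.36·log₂(1.1765) = 0.0844
  (a,β): 0.02·log₂(0.1449) = -0.0557
  (a,γ): 0.22·log₂(1.4103) = 0.1091
  (b,α): 0.15·log₂(0.7353) = -0.0665
  (b,β): 0.21·log₂(2.2826) = 0.2500
  (b,γ): 0.04·log₂(0.3846) = -0.0551
Sum = 0.266 bits.

0.266 bits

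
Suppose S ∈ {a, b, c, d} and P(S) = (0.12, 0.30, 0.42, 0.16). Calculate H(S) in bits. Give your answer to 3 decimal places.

1.837 bits

H(S) = −Σ p·log₂ p.
  −(0.12)·log₂(0.12) = 0.3671
  −(0.30)·log₂(0.30) = 0.5211
  −(0.42)·log₂(0.42) = 0.5256
  −(0.16)·log₂(0.16) = 0.4230
Sum: 0.3671 + 0.5211 + 0.5256 + 0.4230 = 1.837 bits.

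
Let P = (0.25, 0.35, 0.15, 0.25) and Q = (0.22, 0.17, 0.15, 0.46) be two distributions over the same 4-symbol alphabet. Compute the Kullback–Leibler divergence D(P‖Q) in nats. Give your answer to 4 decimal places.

D(P‖Q) = Σ p·ln(p/q).
  0.25·ln(0.25/0.22) = 0.03196
  0.35·ln(0.35/0.17) = 0.25275
  0.15·ln(0.15/0.15) = 0.00000
  0.25·ln(0.25/0.46) = -0.15244
D(P‖Q) = 0.1323 nats.

0.1323 nats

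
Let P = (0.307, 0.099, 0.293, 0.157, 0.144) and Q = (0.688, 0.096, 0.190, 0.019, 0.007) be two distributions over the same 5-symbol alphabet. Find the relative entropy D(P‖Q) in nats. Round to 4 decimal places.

D(P‖Q) = Σ p·ln(p/q).
  0.307·ln(0.307/0.688) = -0.24773
  0.099·ln(0.099/0.096) = 0.00305
  0.293·ln(0.293/0.190) = 0.12691
  0.157·ln(0.157/0.019) = 0.33155
  0.144·ln(0.144/0.007) = 0.43544
D(P‖Q) = 0.6492 nats.

0.6492 nats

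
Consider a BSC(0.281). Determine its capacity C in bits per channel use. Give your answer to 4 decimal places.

0.1432 bits

Binary symmetric channel: C = 1 − h₂(ε) where h₂ is the binary entropy function.
h₂(0.281) = −0.281·log₂0.281 − 0.719·log₂0.719 = 0.8568.
C = 1 − 0.8568 = 0.1432 bits per channel use.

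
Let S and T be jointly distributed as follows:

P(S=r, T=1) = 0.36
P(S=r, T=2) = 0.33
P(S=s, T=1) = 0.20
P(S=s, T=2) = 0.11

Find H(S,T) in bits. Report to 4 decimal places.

1.8731 bits

H(S,T) = −Σ p(x,y)·log₂ p(x,y) over all 4 cells.
  cell (r,1): −0.36·log₂0.36 = 0.53062
  cell (r,2): −0.33·log₂0.33 = 0.52782
  cell (s,1): −0.20·log₂0.20 = 0.46439
  cell (s,2): −0.11·log₂0.11 = 0.35029
Sum = 1.8731 bits.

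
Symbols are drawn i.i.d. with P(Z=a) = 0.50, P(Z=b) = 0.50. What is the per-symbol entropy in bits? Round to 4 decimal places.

1.0000 bits

H(Z) = −Σ p·log₂ p.
  −(0.50)·log₂(0.50) = 0.50000
  −(0.50)·log₂(0.50) = 0.50000
Sum: 0.50000 + 0.50000 = 1.0000 bits.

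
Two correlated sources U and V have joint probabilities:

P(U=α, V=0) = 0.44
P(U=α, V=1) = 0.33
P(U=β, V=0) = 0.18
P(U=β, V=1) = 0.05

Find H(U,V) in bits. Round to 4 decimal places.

H(U,V) = −Σ p(x,y)·log₂ p(x,y) over all 4 cells.
  cell (α,0): −0.44·log₂0.44 = 0.52115
  cell (α,1): −0.33·log₂0.33 = 0.52782
  cell (β,0): −0.18·log₂0.18 = 0.44531
  cell (β,1): −0.05·log₂0.05 = 0.21610
Sum = 1.7104 bits.

1.7104 bits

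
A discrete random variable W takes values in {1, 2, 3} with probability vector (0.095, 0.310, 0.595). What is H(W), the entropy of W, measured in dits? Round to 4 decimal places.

H(W) = −Σ p·log₁₀ p.
  −(0.095)·log₁₀(0.095) = 0.09712
  −(0.310)·log₁₀(0.310) = 0.15768
  −(0.595)·log₁₀(0.595) = 0.13416
Sum: 0.09712 + 0.15768 + 0.13416 = 0.3890 dits.

0.3890 dits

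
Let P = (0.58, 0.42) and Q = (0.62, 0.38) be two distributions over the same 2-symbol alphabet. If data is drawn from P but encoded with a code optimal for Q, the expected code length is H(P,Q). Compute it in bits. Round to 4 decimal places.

H(P,Q) = −Σ p·log₂ q.
  −0.58·log₂(0.62) = 0.40000
  −0.42·log₂(0.38) = 0.58629
H(P,Q) = 0.9863 bits.

0.9863 bits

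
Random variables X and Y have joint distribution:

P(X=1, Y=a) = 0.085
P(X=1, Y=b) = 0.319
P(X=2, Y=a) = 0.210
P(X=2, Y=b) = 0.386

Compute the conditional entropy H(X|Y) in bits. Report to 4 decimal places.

0.9560 bits

Marginals: p(X) = (0.4040, 0.5960), p(Y) = (0.2950, 0.7050).
H(X|Y) = Σ p(Y) · H(X|Y=·).
  Y=a: p=0.2950, H(X|Y=a) = 0.8663
  Y=b: p=0.7050, H(X|Y=b) = 0.9935
Weighted sum = 0.9560 bits.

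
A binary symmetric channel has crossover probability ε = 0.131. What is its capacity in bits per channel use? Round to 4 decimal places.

Binary symmetric channel: C = 1 − h₂(ε) where h₂ is the binary entropy function.
h₂(0.131) = −0.131·log₂0.131 − 0.869·log₂0.869 = 0.5602.
C = 1 − 0.5602 = 0.4398 bits per channel use.

0.4398 bits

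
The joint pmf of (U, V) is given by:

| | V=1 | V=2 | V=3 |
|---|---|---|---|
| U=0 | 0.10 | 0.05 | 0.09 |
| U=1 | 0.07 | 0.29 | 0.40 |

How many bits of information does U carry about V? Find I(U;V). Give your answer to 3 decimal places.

0.087 bits

Marginals: p(U) = (0.2400, 0.7600), p(V) = (0.1700, 0.3400, 0.4900).
I(U;V) = Σ p(x,y)·log₂[p(x,y)/(p(x)p(y))].
  (0,1): 0.10·log₂(2.4510) = 0.1293
  (0,2): 0.05·log₂(0.6127) = -0.0353
  (0,3): 0.09·log₂(0.7653) = -0.0347
  (1,1): 0.07·log₂(0.5418) = -0.0619
  (1,2): 0.29·log₂(1.1223) = 0.0483
  (1,3): 0.40·log₂(1.0741) = 0.0413
Sum = 0.087 bits.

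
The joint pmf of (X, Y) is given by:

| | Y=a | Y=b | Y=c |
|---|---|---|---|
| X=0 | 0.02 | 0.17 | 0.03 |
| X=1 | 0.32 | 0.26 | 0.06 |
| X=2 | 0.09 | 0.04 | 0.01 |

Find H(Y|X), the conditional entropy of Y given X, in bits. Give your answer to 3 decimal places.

1.249 bits

Chain rule: H(Y|X) = H(X,Y) − H(X).
Marginals: p(X) = (0.2200, 0.6400, 0.1400), p(Y) = (0.4300, 0.4700, 0.1000).
H(X,Y) = 2.5389 bits; H(X) = 1.2898 bits.
H(Y|X) = 2.5389 − 1.2898 = 1.249 bits.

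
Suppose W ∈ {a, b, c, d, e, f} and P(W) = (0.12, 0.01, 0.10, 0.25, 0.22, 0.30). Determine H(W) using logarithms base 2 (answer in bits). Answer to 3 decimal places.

H(W) = −Σ p·log₂ p.
  −(0.12)·log₂(0.12) = 0.3671
  −(0.01)·log₂(0.01) = 0.0664
  −(0.10)·log₂(0.10) = 0.3322
  −(0.25)·log₂(0.25) = 0.5000
  −(0.22)·log₂(0.22) = 0.4806
  −(0.30)·log₂(0.30) = 0.5211
Sum: 0.3671 + 0.0664 + 0.3322 + 0.5000 + 0.4806 + 0.5211 = 2.267 bits.

2.267 bits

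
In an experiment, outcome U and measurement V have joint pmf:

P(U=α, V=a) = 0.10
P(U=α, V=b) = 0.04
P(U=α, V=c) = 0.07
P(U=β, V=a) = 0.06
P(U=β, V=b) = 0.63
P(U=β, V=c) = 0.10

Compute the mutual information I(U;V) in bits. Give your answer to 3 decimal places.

Marginals: p(U) = (0.2100, 0.7900), p(V) = (0.1600, 0.6700, 0.1700).
I(U;V) = Σ p(x,y)·log₂[p(x,y)/(p(x)p(y))].
  (α,a): 0.10·log₂(2.9762) = 0.1573
  (α,b): 0.04·log₂(0.2843) = -0.0726
  (α,c): 0.07·log₂(1.9608) = 0.0680
  (β,a): 0.06·log₂(0.4747) = -0.0645
  (β,b): 0.63·log₂(1.1903) = 0.1583
  (β,c): 0.10·log₂(0.7446) = -0.0425
Sum = 0.204 bits.

0.204 bits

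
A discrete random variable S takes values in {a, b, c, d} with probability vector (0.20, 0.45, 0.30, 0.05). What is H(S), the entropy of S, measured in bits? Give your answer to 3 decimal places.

1.720 bits

H(S) = −Σ p·log₂ p.
  −(0.20)·log₂(0.20) = 0.4644
  −(0.45)·log₂(0.45) = 0.5184
  −(0.30)·log₂(0.30) = 0.5211
  −(0.05)·log₂(0.05) = 0.2161
Sum: 0.4644 + 0.5184 + 0.5211 + 0.2161 = 1.720 bits.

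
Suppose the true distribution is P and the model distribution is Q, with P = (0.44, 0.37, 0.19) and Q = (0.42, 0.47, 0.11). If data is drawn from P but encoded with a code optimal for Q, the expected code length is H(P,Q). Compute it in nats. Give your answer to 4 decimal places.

H(P,Q) = −Σ p·ln q.
  −0.44·ln(0.42) = 0.38170
  −0.37·ln(0.47) = 0.27936
  −0.19·ln(0.11) = 0.41938
H(P,Q) = 1.0804 nats.

1.0804 nats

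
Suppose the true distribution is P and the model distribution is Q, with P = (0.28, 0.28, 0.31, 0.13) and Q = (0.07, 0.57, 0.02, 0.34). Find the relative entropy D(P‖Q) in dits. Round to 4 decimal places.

0.3969 dits

D(P‖Q) = Σ p·log₁₀(p/q).
  0.28·log₁₀(0.28/0.07) = 0.16858
  0.28·log₁₀(0.28/0.57) = -0.08644
  0.31·log₁₀(0.31/0.02) = 0.36900
  0.13·log₁₀(0.13/0.34) = -0.05428
D(P‖Q) = 0.3969 dits.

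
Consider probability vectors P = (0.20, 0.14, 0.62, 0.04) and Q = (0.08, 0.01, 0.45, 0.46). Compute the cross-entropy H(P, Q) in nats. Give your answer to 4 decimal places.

H(P,Q) = −Σ p·ln q.
  −0.20·ln(0.08) = 0.50515
  −0.14·ln(0.01) = 0.64472
  −0.62·ln(0.45) = 0.49507
  −0.04·ln(0.46) = 0.03106
H(P,Q) = 1.6760 nats.

1.6760 nats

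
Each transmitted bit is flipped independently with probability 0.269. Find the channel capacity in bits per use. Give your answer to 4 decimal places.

0.1600 bits

Binary symmetric channel: C = 1 − h₂(ε) where h₂ is the binary entropy function.
h₂(0.269) = −0.269·log₂0.269 − 0.731·log₂0.731 = 0.8400.
C = 1 − 0.8400 = 0.1600 bits per channel use.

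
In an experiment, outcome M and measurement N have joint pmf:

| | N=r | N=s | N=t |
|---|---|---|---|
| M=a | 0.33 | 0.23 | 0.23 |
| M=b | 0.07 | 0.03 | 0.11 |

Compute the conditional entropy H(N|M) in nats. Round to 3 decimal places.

1.062 nats

Chain rule: H(N|M) = H(M,N) − H(M).
Marginals: p(M) = (0.7900, 0.2100), p(N) = (0.4000, 0.2600, 0.3400).
H(M,N) = 1.5761 nats; H(M) = 0.5140 nats.
H(N|M) = 1.5761 − 0.5140 = 1.062 nats.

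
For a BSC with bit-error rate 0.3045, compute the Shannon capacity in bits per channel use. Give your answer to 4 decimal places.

Binary symmetric channel: C = 1 − h₂(ε) where h₂ is the binary entropy function.
h₂(0.3045) = −0.3045·log₂0.3045 − 0.6955·log₂0.6955 = 0.8867.
C = 1 − 0.8867 = 0.1133 bits per channel use.

0.1133 bits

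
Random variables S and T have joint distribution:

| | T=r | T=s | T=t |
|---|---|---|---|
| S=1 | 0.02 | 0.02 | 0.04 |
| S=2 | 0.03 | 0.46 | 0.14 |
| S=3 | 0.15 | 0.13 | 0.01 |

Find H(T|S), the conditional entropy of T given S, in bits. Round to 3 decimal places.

1.106 bits

Chain rule: H(T|S) = H(S,T) − H(S).
Marginals: p(S) = (0.0800, 0.6300, 0.2900), p(T) = (0.2000, 0.6100, 0.1900).
H(S,T) = 2.3353 bits; H(S) = 1.2294 bits.
H(T|S) = 2.3353 − 1.2294 = 1.106 bits.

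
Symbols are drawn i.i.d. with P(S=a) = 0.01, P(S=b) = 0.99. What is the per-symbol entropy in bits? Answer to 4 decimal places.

H(S) = −Σ p·log₂ p.
  −(0.01)·log₂(0.01) = 0.06644
  −(0.99)·log₂(0.99) = 0.01435
Sum: 0.06644 + 0.01435 = 0.0808 bits.

0.0808 bits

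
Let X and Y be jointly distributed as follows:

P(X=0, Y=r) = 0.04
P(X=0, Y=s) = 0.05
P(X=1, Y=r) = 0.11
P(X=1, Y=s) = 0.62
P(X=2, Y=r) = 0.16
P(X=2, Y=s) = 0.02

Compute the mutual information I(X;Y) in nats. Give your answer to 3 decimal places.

0.185 nats

Marginals: p(X) = (0.0900, 0.7300, 0.1800), p(Y) = (0.3100, 0.6900).
I(X;Y) = Σ p(x,y)·ln[p(x,y)/(p(x)p(y))].
  (0,r): 0.04·ln(1.4337) = 0.0144
  (0,s): 0.05·ln(0.8052) = -0.0108
  (1,r): 0.11·ln(0.4861) = -0.0794
  (1,s): 0.62·ln(1.2309) = 0.1288
  (2,r): 0.16·ln(2.8674) = 0.1685
  (2,s): 0.02·ln(0.1610) = -0.0365
Sum = 0.185 nats.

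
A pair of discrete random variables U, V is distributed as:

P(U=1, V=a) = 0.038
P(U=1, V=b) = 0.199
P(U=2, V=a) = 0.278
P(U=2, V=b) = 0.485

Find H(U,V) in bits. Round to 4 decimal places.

1.6625 bits

H(U,V) = −Σ p(x,y)·log₂ p(x,y) over all 4 cells.
  cell (1,a): −0.038·log₂0.038 = 0.17928
  cell (1,b): −0.199·log₂0.199 = 0.46350
  cell (2,a): −0.278·log₂0.278 = 0.51342
  cell (2,b): −0.485·log₂0.485 = 0.50631
Sum = 1.6625 bits.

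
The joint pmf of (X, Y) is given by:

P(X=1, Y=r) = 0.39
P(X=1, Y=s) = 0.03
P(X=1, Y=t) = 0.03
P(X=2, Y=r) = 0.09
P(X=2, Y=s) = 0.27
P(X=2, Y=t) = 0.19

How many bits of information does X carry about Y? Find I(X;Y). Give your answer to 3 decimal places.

0.391 bits

Marginals: p(X) = (0.4500, 0.5500), p(Y) = (0.4800, 0.3000, 0.2200).
I(X;Y) = H(X) + H(Y) − H(X,Y).
H(X) = 0.9928, H(Y) = 1.5099, H(X,Y) = 2.1112.
I(X;Y) = 0.9928 + 1.5099 − 2.1112 = 0.391 bits.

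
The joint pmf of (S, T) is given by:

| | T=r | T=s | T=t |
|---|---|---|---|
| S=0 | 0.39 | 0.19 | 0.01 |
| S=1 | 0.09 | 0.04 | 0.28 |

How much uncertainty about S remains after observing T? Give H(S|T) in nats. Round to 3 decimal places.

Marginals: p(S) = (0.5900, 0.4100), p(T) = (0.4800, 0.2300, 0.2900).
H(S|T) = Σ p(T) · H(S|T=·).
  T=r: p=0.4800, H(S|T=r) = 0.4826
  T=s: p=0.2300, H(S|T=s) = 0.4620
  T=t: p=0.2900, H(S|T=t) = 0.1500
Weighted sum = 0.381 nats.

0.381 nats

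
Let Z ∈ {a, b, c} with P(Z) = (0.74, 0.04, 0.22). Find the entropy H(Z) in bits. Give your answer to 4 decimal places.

H(Z) = −Σ p·log₂ p.
  −(0.74)·log₂(0.74) = 0.32146
  −(0.04)·log₂(0.04) = 0.18575
  −(0.22)·log₂(0.22) = 0.48057
Sum: 0.32146 + 0.18575 + 0.48057 = 0.9878 bits.

0.9878 bits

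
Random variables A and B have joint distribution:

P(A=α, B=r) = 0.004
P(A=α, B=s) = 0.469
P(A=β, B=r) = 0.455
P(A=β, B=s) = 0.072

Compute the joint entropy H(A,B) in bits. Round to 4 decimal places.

H(A,B) = −Σ p(x,y)·log₂ p(x,y) over all 4 cells.
  cell (α,r): −0.004·log₂0.004 = 0.03186
  cell (α,s): −0.469·log₂0.469 = 0.51231
  cell (β,r): −0.455·log₂0.455 = 0.51691
  cell (β,s): −0.072·log₂0.072 = 0.27330
Sum = 1.3344 bits.

1.3344 bits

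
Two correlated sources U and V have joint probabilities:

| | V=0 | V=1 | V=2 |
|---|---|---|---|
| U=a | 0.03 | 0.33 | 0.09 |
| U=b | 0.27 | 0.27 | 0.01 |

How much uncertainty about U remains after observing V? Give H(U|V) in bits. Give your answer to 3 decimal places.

Marginals: p(U) = (0.4500, 0.5500), p(V) = (0.3000, 0.6000, 0.1000).
H(U|V) = Σ p(V) · H(U|V=·).
  V=0: p=0.3000, H(U|V=0) = 0.4690
  V=1: p=0.6000, H(U|V=1) = 0.9928
  V=2: p=0.1000, H(U|V=2) = 0.4690
Weighted sum = 0.783 bits.

0.783 bits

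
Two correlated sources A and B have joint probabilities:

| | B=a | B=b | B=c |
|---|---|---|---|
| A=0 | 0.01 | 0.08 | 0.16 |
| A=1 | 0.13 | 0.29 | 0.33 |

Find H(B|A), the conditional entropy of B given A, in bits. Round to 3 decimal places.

Marginals: p(A) = (0.2500, 0.7500), p(B) = (0.1400, 0.3700, 0.4900).
H(B|A) = Σ p(A) · H(B|A=·).
  A=0: p=0.2500, H(B|A=0) = 1.1239
  A=1: p=0.7500, H(B|A=1) = 1.4895
Weighted sum = 1.398 bits.

1.398 bits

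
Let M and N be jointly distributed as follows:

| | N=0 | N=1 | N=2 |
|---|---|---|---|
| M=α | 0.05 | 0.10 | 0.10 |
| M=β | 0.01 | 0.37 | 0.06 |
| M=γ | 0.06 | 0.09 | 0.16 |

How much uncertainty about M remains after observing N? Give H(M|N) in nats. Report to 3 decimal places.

Chain rule: H(M|N) = H(M,N) − H(N).
Marginals: p(M) = (0.2500, 0.4400, 0.3100), p(N) = (0.1200, 0.5600, 0.3200).
H(M,N) = 1.8718 nats; H(N) = 0.9437 nats.
H(M|N) = 1.8718 − 0.9437 = 0.928 nats.

0.928 nats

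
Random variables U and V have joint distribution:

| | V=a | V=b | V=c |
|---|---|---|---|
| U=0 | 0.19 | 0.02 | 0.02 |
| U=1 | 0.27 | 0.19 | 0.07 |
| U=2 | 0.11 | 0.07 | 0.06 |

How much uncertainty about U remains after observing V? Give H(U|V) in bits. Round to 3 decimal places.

1.390 bits

Marginals: p(U) = (0.2300, 0.5300, 0.2400), p(V) = (0.5700, 0.2800, 0.1500).
H(U|V) = Σ p(V) · H(U|V=·).
  V=a: p=0.5700, H(U|V=a) = 1.4970
  V=b: p=0.2800, H(U|V=b) = 1.1516
  V=c: p=0.1500, H(U|V=c) = 1.4295
Weighted sum = 1.390 bits.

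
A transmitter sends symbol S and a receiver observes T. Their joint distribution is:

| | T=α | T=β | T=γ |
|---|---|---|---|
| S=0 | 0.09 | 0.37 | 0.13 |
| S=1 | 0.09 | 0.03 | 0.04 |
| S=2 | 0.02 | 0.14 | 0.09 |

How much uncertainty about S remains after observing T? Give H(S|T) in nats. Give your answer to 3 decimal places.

0.866 nats

Chain rule: H(S|T) = H(S,T) − H(T).
Marginals: p(S) = (0.5900, 0.1600, 0.2500), p(T) = (0.2000, 0.5400, 0.2600).
H(S,T) = 1.8707 nats; H(T) = 1.0049 nats.
H(S|T) = 1.8707 − 1.0049 = 0.866 nats.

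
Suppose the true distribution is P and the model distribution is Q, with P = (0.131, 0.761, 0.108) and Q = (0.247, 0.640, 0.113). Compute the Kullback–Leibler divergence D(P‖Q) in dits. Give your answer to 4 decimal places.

D(P‖Q) = Σ p·log₁₀(p/q).
  0.131·log₁₀(0.131/0.247) = -0.03608
  0.761·log₁₀(0.761/0.640) = 0.05723
  0.108·log₁₀(0.108/0.113) = -0.00212
D(P‖Q) = 0.0190 dits.

0.0190 dits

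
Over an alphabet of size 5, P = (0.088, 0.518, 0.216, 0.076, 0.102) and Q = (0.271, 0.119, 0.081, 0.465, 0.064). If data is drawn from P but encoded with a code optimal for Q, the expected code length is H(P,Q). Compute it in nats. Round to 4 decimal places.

2.0990 nats

H(P,Q) = −Σ p·ln q.
  −0.088·ln(0.271) = 0.11490
  −0.518·ln(0.119) = 1.10263
  −0.216·ln(0.081) = 0.54287
  −0.076·ln(0.465) = 0.05819
  −0.102·ln(0.064) = 0.28038
H(P,Q) = 2.0990 nats.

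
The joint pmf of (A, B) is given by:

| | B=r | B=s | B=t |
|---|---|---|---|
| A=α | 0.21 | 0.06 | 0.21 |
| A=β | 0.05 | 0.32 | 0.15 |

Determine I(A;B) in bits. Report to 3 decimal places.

0.223 bits

Marginals: p(A) = (0.4800, 0.5200), p(B) = (0.2600, 0.3800, 0.3600).
I(A;B) = H(A) + H(B) − H(A,B).
H(A) = 0.9988, H(B) = 1.5664, H(A,B) = 2.3419.
I(A;B) = 0.9988 + 1.5664 − 2.3419 = 0.223 bits.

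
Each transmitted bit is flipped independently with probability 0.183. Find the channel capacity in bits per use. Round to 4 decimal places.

Binary symmetric channel: C = 1 − h₂(ε) where h₂ is the binary entropy function.
h₂(0.183) = −0.183·log₂0.183 − 0.817·log₂0.817 = 0.6866.
C = 1 − 0.6866 = 0.3134 bits per channel use.

0.3134 bits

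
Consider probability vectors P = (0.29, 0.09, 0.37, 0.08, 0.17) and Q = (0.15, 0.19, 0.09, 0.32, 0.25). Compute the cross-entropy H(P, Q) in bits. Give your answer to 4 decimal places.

H(P,Q) = −Σ p·log₂ q.
  −0.29·log₂(0.15) = 0.79372
  −0.09·log₂(0.19) = 0.21563
  −0.37·log₂(0.09) = 1.28535
  −0.08·log₂(0.32) = 0.13151
  −0.17·log₂(0.25) = 0.34000
H(P,Q) = 2.7662 bits.

2.7662 bits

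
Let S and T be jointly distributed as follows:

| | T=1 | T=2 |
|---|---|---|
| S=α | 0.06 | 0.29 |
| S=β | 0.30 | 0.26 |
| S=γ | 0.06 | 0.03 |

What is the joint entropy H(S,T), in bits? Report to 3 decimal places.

2.183 bits

H(S,T) = −Σ p(x,y)·log₂ p(x,y) over all 6 cells.
  cell (α,1): −0.06·log₂0.06 = 0.2435
  cell (α,2): −0.29·log₂0.29 = 0.5179
  cell (β,1): −0.30·log₂0.30 = 0.5211
  cell (β,2): −0.26·log₂0.26 = 0.5053
  cell (γ,1): −0.06·log₂0.06 = 0.2435
  cell (γ,2): −0.03·log₂0.03 = 0.1518
Sum = 2.183 bits.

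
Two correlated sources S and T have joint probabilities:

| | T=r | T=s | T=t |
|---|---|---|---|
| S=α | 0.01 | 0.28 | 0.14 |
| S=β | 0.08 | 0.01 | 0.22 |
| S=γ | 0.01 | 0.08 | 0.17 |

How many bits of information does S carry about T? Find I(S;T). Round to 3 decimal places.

0.292 bits

Marginals: p(S) = (0.4300, 0.3100, 0.2600), p(T) = (0.1000, 0.3700, 0.5300).
I(S;T) = H(S) + H(T) − H(S,T).
H(S) = 1.5526, H(T) = 1.3484, H(S,T) = 2.6088.
I(S;T) = 1.5526 + 1.3484 − 2.6088 = 0.292 bits.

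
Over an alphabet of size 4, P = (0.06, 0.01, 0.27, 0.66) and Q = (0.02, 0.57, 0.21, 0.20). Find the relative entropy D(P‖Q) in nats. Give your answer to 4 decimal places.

D(P‖Q) = Σ p·ln(p/q).
  0.06·ln(0.06/0.02) = 0.06592
  0.01·ln(0.01/0.57) = -0.04043
  0.27·ln(0.27/0.21) = 0.06785
  0.66·ln(0.66/0.20) = 0.78799
D(P‖Q) = 0.8813 nats.

0.8813 nats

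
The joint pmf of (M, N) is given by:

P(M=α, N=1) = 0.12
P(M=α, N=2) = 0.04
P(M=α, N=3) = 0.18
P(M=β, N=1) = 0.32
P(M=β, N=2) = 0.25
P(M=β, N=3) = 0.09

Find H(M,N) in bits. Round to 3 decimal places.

H(M,N) = −Σ p(x,y)·log₂ p(x,y) over all 6 cells.
  cell (α,1): −0.12·log₂0.12 = 0.3671
  cell (α,2): −0.04·log₂0.04 = 0.1858
  cell (α,3): −0.18·log₂0.18 = 0.4453
  cell (β,1): −0.32·log₂0.32 = 0.5260
  cell (β,2): −0.25·log₂0.25 = 0.5000
  cell (β,3): −0.09·log₂0.09 = 0.3127
Sum = 2.337 bits.

2.337 bits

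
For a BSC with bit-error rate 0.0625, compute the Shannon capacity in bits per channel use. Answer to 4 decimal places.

0.6627 bits

Binary symmetric channel: C = 1 − h₂(ε) where h₂ is the binary entropy function.
h₂(0.0625) = −0.0625·log₂0.0625 − 0.9375·log₂0.9375 = 0.3373.
C = 1 − 0.3373 = 0.6627 bits per channel use.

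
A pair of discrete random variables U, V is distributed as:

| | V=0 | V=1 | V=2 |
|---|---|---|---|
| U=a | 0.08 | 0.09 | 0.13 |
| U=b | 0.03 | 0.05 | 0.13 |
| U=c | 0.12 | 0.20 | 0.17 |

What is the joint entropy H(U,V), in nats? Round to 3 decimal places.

H(U,V) = −Σ p(x,y)·ln p(x,y) over all 9 cells.
  cell (a,0): −0.08·ln0.08 = 0.2021
  cell (a,1): −0.09·ln0.09 = 0.2167
  cell (a,2): −0.13·ln0.13 = 0.2652
  cell (b,0): −0.03·ln0.03 = 0.1052
  cell (b,1): −0.05·ln0.05 = 0.1498
  cell (b,2): −0.13·ln0.13 = 0.2652
  cell (c,0): −0.12·ln0.12 = 0.2544
  cell (c,1): −0.20·ln0.20 = 0.3219
  cell (c,2): −0.17·ln0.17 = 0.3012
Sum = 2.082 nats.

2.082 nats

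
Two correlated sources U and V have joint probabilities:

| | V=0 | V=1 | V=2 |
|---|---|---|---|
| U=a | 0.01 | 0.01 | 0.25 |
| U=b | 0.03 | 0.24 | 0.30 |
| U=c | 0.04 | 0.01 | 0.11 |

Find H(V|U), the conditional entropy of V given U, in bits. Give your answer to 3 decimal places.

Chain rule: H(V|U) = H(U,V) − H(U).
Marginals: p(U) = (0.2700, 0.5700, 0.1600), p(V) = (0.0800, 0.2600, 0.6600).
H(U,V) = 2.4023 bits; H(U) = 1.3953 bits.
H(V|U) = 2.4023 − 1.3953 = 1.007 bits.

1.007 bits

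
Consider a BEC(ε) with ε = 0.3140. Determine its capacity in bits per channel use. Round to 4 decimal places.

Binary erasure channel: capacity C = 1 − ε.
C = 1 − 0.3140 = 0.6860 bits per channel use.

0.6860 bits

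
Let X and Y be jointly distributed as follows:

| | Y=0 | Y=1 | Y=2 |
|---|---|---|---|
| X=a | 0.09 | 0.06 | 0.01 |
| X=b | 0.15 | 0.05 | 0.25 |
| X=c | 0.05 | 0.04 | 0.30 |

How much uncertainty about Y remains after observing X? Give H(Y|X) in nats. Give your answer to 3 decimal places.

Chain rule: H(Y|X) = H(X,Y) − H(X).
Marginals: p(X) = (0.1600, 0.4500, 0.3900), p(Y) = (0.2900, 0.1500, 0.5600).
H(X,Y) = 1.8522 nats; H(X) = 1.0198 nats.
H(Y|X) = 1.8522 − 1.0198 = 0.832 nats.

0.832 nats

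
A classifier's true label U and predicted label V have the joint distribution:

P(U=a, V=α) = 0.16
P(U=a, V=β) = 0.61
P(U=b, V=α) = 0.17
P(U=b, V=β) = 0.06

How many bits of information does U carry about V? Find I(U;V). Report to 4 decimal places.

Marginals: p(U) = (0.7700, 0.2300), p(V) = (0.3300, 0.6700).
I(U;V) = Σ p(x,y)·log₂[p(x,y)/(p(x)p(y))].
  (a,α): 0.16·log₂(0.6297) = -0.10677
  (a,β): 0.61·log₂(1.1824) = 0.14745
  (b,α): 0.17·log₂(2.2398) = 0.19777
  (b,β): 0.06·log₂(0.3894) = -0.08165
Sum = 0.1568 bits.

0.1568 bits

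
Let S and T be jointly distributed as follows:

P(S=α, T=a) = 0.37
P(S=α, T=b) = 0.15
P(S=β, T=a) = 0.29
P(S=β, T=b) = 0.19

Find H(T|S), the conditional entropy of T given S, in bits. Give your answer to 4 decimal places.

Marginals: p(S) = (0.5200, 0.4800), p(T) = (0.6600, 0.3400).
H(T|S) = Σ p(S) · H(T|S=·).
  S=α: p=0.5200, H(T|S=α) = 0.8667
  S=β: p=0.4800, H(T|S=β) = 0.9685
Weighted sum = 0.9156 bits.

0.9156 bits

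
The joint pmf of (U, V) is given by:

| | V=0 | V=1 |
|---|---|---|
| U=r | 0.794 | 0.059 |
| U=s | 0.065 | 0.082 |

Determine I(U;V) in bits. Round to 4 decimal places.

0.1318 bits

Marginals: p(U) = (0.8530, 0.1470), p(V) = (0.8590, 0.1410).
I(U;V) = Σ p(x,y)·log₂[p(x,y)/(p(x)p(y))].
  (r,0): 0.794·log₂(1.0836) = 0.09200
  (r,1): 0.059·log₂(0.4906) = -0.06062
  (s,0): 0.065·log₂(0.5148) = -0.06227
  (s,1): 0.082·log₂(3.9562) = 0.16270
Sum = 0.1318 bits.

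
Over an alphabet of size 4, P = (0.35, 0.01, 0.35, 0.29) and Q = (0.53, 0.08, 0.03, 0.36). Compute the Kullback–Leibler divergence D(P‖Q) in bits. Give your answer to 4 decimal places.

0.9105 bits

D(P‖Q) = Σ p·log₂(p/q).
  0.35·log₂(0.35/0.53) = -0.20952
  0.01·log₂(0.01/0.08) = -0.03000
  0.35·log₂(0.35/0.03) = 1.24051
  0.29·log₂(0.29/0.36) = -0.09046
D(P‖Q) = 0.9105 bits.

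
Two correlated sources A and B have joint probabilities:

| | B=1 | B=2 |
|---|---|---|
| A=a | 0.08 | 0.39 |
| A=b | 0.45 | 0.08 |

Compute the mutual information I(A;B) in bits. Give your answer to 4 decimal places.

0.3636 bits

Marginals: p(A) = (0.4700, 0.5300), p(B) = (0.5300, 0.4700).
I(A;B) = Σ p(x,y)·log₂[p(x,y)/(p(x)p(y))].
  (a,1): 0.08·log₂(0.3212) = -0.13109
  (a,2): 0.39·log₂(1.7655) = 0.31983
  (b,1): 0.45·log₂(1.6020) = 0.30594
  (b,2): 0.08·log₂(0.3212) = -0.13109
Sum = 0.3636 bits.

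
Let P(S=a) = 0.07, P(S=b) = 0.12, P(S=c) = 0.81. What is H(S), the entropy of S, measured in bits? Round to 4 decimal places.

H(S) = −Σ p·log₂ p.
  −(0.07)·log₂(0.07) = 0.26856
  −(0.12)·log₂(0.12) = 0.36707
  −(0.81)·log₂(0.81) = 0.24625
Sum: 0.26856 + 0.36707 + 0.24625 = 0.8819 bits.

0.8819 bits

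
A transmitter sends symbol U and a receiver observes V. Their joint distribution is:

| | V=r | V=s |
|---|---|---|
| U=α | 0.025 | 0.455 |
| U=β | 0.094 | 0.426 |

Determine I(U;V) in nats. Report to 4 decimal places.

0.0210 nats

Marginals: p(U) = (0.4800, 0.5200), p(V) = (0.1190, 0.8810).
I(U;V) = Σ p(x,y)·ln[p(x,y)/(p(x)p(y))].
  (α,r): 0.025·ln(0.4377) = -0.02066
  (α,s): 0.455·ln(1.0760) = 0.03331
  (β,r): 0.094·ln(1.5191) = 0.03930
  (β,s): 0.426·ln(0.9299) = -0.03097
Sum = 0.0210 nats.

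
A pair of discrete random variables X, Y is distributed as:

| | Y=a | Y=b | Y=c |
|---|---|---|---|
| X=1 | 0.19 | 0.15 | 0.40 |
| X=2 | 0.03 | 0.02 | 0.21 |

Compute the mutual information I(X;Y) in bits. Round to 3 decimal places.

Marginals: p(X) = (0.7400, 0.2600), p(Y) = (0.2200, 0.1700, 0.6100).
I(X;Y) = H(X) + H(Y) − H(X,Y).
H(X) = 0.8267, H(Y) = 1.3502, H(X,Y) = 2.1320.
I(X;Y) = 0.8267 + 1.3502 − 2.1320 = 0.045 bits.

0.045 bits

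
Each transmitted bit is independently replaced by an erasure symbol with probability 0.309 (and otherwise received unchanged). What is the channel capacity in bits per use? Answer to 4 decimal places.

Binary erasure channel: capacity C = 1 − ε.
C = 1 − 0.309 = 0.6910 bits per channel use.

0.6910 bits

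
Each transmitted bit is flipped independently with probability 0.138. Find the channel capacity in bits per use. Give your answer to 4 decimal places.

Binary symmetric channel: C = 1 − h₂(ε) where h₂ is the binary entropy function.
h₂(0.138) = −0.138·log₂0.138 − 0.862·log₂0.862 = 0.5790.
C = 1 − 0.5790 = 0.4210 bits per channel use.

0.4210 bits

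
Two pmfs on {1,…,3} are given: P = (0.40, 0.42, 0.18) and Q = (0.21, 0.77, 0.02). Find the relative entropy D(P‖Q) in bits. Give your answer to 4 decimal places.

0.5752 bits

D(P‖Q) = Σ p·log₂(p/q).
  0.40·log₂(0.40/0.21) = 0.37184
  0.42·log₂(0.42/0.77) = -0.36728
  0.18·log₂(0.18/0.02) = 0.57059
D(P‖Q) = 0.5752 bits.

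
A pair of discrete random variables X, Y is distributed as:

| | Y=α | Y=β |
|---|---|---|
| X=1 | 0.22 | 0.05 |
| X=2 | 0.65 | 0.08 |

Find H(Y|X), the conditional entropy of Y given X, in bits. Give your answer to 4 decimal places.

0.5507 bits

Marginals: p(X) = (0.2700, 0.7300), p(Y) = (0.8700, 0.1300).
H(Y|X) = Σ p(X) · H(Y|X=·).
  X=1: p=0.2700, H(Y|X=1) = 0.6913
  X=2: p=0.7300, H(Y|X=2) = 0.4987
Weighted sum = 0.5507 bits.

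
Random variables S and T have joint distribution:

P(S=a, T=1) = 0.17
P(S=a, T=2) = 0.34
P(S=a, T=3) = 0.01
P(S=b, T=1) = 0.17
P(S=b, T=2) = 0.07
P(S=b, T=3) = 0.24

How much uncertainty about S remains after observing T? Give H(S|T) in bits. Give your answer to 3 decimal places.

0.671 bits

Chain rule: H(S|T) = H(S,T) − H(T).
Marginals: p(S) = (0.5200, 0.4800), p(T) = (0.3400, 0.4100, 0.2500).
H(S,T) = 2.2275 bits; H(T) = 1.5566 bits.
H(S|T) = 2.2275 − 1.5566 = 0.671 bits.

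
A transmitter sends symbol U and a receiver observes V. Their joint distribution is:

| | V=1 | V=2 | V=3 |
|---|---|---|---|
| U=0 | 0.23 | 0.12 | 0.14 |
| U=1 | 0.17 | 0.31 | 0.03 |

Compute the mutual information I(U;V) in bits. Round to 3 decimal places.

Marginals: p(U) = (0.4900, 0.5100), p(V) = (0.4000, 0.4300, 0.1700).
I(U;V) = H(U) + H(V) − H(U,V).
H(U) = 0.9997, H(V) = 1.4869, H(U,V) = 2.3620.
I(U;V) = 0.9997 + 1.4869 − 2.3620 = 0.125 bits.

0.125 bits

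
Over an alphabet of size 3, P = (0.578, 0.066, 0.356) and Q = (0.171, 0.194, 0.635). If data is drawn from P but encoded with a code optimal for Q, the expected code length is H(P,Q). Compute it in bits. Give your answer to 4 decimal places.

H(P,Q) = −Σ p·log₂ q.
  −0.578·log₂(0.171) = 1.47270
  −0.066·log₂(0.194) = 0.15615
  −0.356·log₂(0.635) = 0.23324
H(P,Q) = 1.8621 bits.

1.8621 bits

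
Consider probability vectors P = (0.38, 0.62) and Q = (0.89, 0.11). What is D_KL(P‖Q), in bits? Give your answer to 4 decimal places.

D(P‖Q) = Σ p·log₂(p/q).
  0.38·log₂(0.38/0.89) = -0.46657
  0.62·log₂(0.62/0.11) = 1.54675
D(P‖Q) = 1.0802 bits.

1.0802 bits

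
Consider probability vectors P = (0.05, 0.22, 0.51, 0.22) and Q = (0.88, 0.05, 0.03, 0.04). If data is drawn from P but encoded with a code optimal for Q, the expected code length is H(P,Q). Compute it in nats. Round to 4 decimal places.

3.1619 nats

H(P,Q) = −Σ p·ln q.
  −0.05·ln(0.88) = 0.00639
  −0.22·ln(0.05) = 0.65906
  −0.51·ln(0.03) = 1.78834
  −0.22·ln(0.04) = 0.70815
H(P,Q) = 3.1619 nats.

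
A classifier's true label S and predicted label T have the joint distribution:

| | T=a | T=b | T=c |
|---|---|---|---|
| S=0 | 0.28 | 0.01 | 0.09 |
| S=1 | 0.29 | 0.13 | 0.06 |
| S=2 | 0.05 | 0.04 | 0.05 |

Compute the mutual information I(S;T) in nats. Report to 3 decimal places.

0.082 nats

Marginals: p(S) = (0.3800, 0.4800, 0.1400), p(T) = (0.6200, 0.1800, 0.2000).
I(S;T) = H(S) + H(T) − H(S,T).
H(S) = 0.9952, H(T) = 0.9269, H(S,T) = 1.8405.
I(S;T) = 0.9952 + 0.9269 − 1.8405 = 0.082 nats.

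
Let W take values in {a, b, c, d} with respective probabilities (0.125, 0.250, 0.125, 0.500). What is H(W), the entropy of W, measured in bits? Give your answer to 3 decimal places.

1.750 bits

H(W) = −Σ p·log₂ p.
  −(0.125)·log₂(0.125) = 0.3750
  −(0.250)·log₂(0.250) = 0.5000
  −(0.125)·log₂(0.125) = 0.3750
  −(0.500)·log₂(0.500) = 0.5000
Sum: 0.3750 + 0.5000 + 0.3750 + 0.5000 = 1.750 bits.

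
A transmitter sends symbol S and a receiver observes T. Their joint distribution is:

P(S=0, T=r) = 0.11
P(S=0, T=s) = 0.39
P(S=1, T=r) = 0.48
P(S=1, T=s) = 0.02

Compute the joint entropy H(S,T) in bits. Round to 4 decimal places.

H(S,T) = −Σ p(x,y)·log₂ p(x,y) over all 4 cells.
  cell (0,r): −0.11·log₂0.11 = 0.35029
  cell (0,s): −0.39·log₂0.39 = 0.52980
  cell (1,r): −0.48·log₂0.48 = 0.50827
  cell (1,s): −0.02·log₂0.02 = 0.11288
Sum = 1.5012 bits.

1.5012 bits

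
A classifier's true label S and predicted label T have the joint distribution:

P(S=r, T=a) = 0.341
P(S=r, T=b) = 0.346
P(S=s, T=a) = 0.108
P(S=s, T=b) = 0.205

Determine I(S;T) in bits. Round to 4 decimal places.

0.0146 bits

Marginals: p(S) = (0.6870, 0.3130), p(T) = (0.4490, 0.5510).
I(S;T) = Σ p(x,y)·log₂[p(x,y)/(p(x)p(y))].
  (r,a): 0.341·log₂(1.1055) = 0.04933
  (r,b): 0.346·log₂(0.9140) = -0.04486
  (s,a): 0.108·log₂(0.7685) = -0.04103
  (s,b): 0.205·log₂(1.1887) = 0.05111
Sum = 0.0146 bits.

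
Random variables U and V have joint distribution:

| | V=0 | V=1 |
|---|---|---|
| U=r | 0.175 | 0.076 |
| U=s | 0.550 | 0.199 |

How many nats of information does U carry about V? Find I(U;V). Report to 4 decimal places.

0.0006 nats

Marginals: p(U) = (0.2510, 0.7490), p(V) = (0.7250, 0.2750).
I(U;V) = Σ p(x,y)·ln[p(x,y)/(p(x)p(y))].
  (r,0): 0.175·ln(0.9617) = -0.00684
  (r,1): 0.076·ln(1.1011) = 0.00732
  (s,0): 0.550·ln(1.0128) = 0.00702
  (s,1): 0.199·ln(0.9661) = -0.00686
Sum = 0.0006 nats.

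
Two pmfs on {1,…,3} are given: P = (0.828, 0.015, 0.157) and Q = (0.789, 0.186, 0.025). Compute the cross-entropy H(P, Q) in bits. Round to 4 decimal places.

1.1550 bits

H(P,Q) = −Σ p·log₂ q.
  −0.828·log₂(0.789) = 0.28310
  −0.015·log₂(0.186) = 0.03640
  −0.157·log₂(0.025) = 0.83554
H(P,Q) = 1.1550 bits.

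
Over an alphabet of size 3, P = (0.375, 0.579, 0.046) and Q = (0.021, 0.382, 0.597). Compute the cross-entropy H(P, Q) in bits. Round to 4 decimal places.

H(P,Q) = −Σ p·log₂ q.
  −0.375·log₂(0.021) = 2.09005
  −0.579·log₂(0.382) = 0.80386
  −0.046·log₂(0.597) = 0.03423
H(P,Q) = 2.9281 bits.

2.9281 bits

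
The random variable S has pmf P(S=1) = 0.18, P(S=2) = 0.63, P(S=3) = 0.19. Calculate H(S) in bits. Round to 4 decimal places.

1.3205 bits

H(S) = −Σ p·log₂ p.
  −(0.18)·log₂(0.18) = 0.44531
  −(0.63)·log₂(0.63) = 0.41994
  −(0.19)·log₂(0.19) = 0.45523
Sum: 0.44531 + 0.41994 + 0.45523 = 1.3205 bits.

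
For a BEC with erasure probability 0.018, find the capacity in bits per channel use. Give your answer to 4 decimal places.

Binary erasure channel: capacity C = 1 − ε.
C = 1 − 0.018 = 0.9820 bits per channel use.

0.9820 bits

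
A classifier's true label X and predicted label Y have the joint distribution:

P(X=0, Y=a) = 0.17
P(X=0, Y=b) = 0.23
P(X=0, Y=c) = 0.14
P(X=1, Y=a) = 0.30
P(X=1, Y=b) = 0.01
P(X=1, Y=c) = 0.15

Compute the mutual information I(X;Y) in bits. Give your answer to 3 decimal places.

0.202 bits

Marginals: p(X) = (0.5400, 0.4600), p(Y) = (0.4700, 0.2400, 0.2900).
I(X;Y) = Σ p(x,y)·log₂[p(x,y)/(p(x)p(y))].
  (0,a): 0.17·log₂(0.6698) = -0.0983
  (0,b): 0.23·log₂(1.7747) = 0.1903
  (0,c): 0.14·log₂(0.8940) = -0.0226
  (1,a): 0.30·log₂(1.3876) = 0.1418
  (1,b): 0.01·log₂(0.0906) = -0.0346
  (1,c): 0.15·log₂(1.1244) = 0.0254
Sum = 0.202 bits.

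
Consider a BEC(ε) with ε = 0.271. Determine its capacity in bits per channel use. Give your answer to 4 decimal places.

0.7290 bits

Binary erasure channel: capacity C = 1 − ε.
C = 1 − 0.271 = 0.7290 bits per channel use.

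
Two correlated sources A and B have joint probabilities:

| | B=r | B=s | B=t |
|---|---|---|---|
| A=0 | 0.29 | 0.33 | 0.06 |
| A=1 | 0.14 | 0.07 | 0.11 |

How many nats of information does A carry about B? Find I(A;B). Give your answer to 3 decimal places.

0.060 nats

Marginals: p(A) = (0.6800, 0.3200), p(B) = (0.4300, 0.4000, 0.1700).
I(A;B) = H(A) + H(B) − H(A,B).
H(A) = 0.6269, H(B) = 1.0307, H(A,B) = 1.5979.
I(A;B) = 0.6269 + 1.0307 − 1.5979 = 0.060 nats.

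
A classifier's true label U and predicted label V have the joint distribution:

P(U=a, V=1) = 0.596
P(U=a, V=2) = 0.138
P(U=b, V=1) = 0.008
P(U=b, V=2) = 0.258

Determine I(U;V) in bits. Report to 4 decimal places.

0.4049 bits

Marginals: p(U) = (0.7340, 0.2660), p(V) = (0.6040, 0.3960).
I(U;V) = Σ p(x,y)·log₂[p(x,y)/(p(x)p(y))].
  (a,1): 0.596·log₂(1.3444) = 0.25444
  (a,2): 0.138·log₂(0.4748) = -0.14831
  (b,1): 0.008·log₂(0.0498) = -0.03462
  (b,2): 0.258·log₂(2.4493) = 0.33343
Sum = 0.4049 bits.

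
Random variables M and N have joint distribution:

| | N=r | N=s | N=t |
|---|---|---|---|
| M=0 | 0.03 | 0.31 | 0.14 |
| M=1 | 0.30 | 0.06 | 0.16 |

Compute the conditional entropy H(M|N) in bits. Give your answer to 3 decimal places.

0.681 bits

Marginals: p(M) = (0.4800, 0.5200), p(N) = (0.3300, 0.3700, 0.3000).
H(M|N) = Σ p(N) · H(M|N=·).
  N=r: p=0.3300, H(M|N=r) = 0.4395
  N=s: p=0.3700, H(M|N=s) = 0.6395
  N=t: p=0.3000, H(M|N=t) = 0.9968
Weighted sum = 0.681 bits.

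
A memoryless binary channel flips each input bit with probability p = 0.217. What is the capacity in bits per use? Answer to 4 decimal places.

Binary symmetric channel: C = 1 − h₂(ε) where h₂ is the binary entropy function.
h₂(0.217) = −0.217·log₂0.217 − 0.783·log₂0.783 = 0.7547.
C = 1 − 0.7547 = 0.2453 bits per channel use.

0.2453 bits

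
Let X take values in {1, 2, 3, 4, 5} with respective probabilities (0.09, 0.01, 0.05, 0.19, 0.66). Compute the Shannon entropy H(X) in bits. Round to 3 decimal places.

H(X) = −Σ p·log₂ p.
  −(0.09)·log₂(0.09) = 0.3127
  −(0.01)·log₂(0.01) = 0.0664
  −(0.05)·log₂(0.05) = 0.2161
  −(0.19)·log₂(0.19) = 0.4552
  −(0.66)·log₂(0.66) = 0.3956
Sum: 0.3127 + 0.0664 + 0.2161 + 0.4552 + 0.3956 = 1.446 bits.

1.446 bits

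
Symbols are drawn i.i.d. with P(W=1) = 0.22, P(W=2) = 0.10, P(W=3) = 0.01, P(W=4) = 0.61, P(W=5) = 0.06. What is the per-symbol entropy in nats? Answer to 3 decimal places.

1.080 nats

H(W) = −Σ p·ln p.
  −(0.22)·ln(0.22) = 0.3331
  −(0.10)·ln(0.10) = 0.2303
  −(0.01)·ln(0.01) = 0.0461
  −(0.61)·ln(0.61) = 0.3015
  −(0.06)·ln(0.06) = 0.1688
Sum: 0.3331 + 0.2303 + 0.0461 + 0.3015 + 0.1688 = 1.080 nats.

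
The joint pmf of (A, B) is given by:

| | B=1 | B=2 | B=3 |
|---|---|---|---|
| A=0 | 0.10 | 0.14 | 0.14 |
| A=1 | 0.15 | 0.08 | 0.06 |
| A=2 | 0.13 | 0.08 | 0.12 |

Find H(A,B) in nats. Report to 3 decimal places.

H(A,B) = −Σ p(x,y)·ln p(x,y) over all 9 cells.
  cell (0,1): −0.10·ln0.10 = 0.2303
  cell (0,2): −0.14·ln0.14 = 0.2753
  cell (0,3): −0.14·ln0.14 = 0.2753
  cell (1,1): −0.15·ln0.15 = 0.2846
  cell (1,2): −0.08·ln0.08 = 0.2021
  cell (1,3): −0.06·ln0.06 = 0.1688
  cell (2,1): −0.13·ln0.13 = 0.2652
  cell (2,2): −0.08·ln0.08 = 0.2021
  cell (2,3): −0.12·ln0.12 = 0.2544
Sum = 2.158 nats.

2.158 nats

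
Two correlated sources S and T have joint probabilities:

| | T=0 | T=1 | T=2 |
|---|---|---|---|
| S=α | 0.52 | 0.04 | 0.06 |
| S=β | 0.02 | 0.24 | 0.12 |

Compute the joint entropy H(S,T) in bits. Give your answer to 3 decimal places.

H(S,T) = −Σ p(x,y)·log₂ p(x,y) over all 6 cells.
  cell (α,0): −0.52·log₂0.52 = 0.4906
  cell (α,1): −0.04·log₂0.04 = 0.1858
  cell (α,2): −0.06·log₂0.06 = 0.2435
  cell (β,0): −0.02·log₂0.02 = 0.1129
  cell (β,1): −0.24·log₂0.24 = 0.4941
  cell (β,2): −0.12·log₂0.12 = 0.3671
Sum = 1.894 bits.

1.894 bits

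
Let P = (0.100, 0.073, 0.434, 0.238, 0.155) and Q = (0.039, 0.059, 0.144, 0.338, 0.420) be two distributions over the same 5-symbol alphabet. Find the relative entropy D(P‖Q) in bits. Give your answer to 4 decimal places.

D(P‖Q) = Σ p·log₂(p/q).
  0.100·log₂(0.100/0.039) = 0.13585
  0.073·log₂(0.073/0.059) = 0.02242
  0.434·log₂(0.434/0.144) = 0.69077
  0.238·log₂(0.238/0.338) = -0.12044
  0.155·log₂(0.155/0.420) = -0.22291
D(P‖Q) = 0.5057 bits.

0.5057 bits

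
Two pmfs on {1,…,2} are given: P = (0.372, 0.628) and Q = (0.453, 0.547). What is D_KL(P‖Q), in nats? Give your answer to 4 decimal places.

0.0134 nats

D(P‖Q) = Σ p·ln(p/q).
  0.372·ln(0.372/0.453) = -0.07328
  0.628·ln(0.628/0.547) = 0.08672
D(P‖Q) = 0.0134 nats.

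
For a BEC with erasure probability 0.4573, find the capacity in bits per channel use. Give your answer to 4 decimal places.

0.5427 bits

Binary erasure channel: capacity C = 1 − ε.
C = 1 − 0.4573 = 0.5427 bits per channel use.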